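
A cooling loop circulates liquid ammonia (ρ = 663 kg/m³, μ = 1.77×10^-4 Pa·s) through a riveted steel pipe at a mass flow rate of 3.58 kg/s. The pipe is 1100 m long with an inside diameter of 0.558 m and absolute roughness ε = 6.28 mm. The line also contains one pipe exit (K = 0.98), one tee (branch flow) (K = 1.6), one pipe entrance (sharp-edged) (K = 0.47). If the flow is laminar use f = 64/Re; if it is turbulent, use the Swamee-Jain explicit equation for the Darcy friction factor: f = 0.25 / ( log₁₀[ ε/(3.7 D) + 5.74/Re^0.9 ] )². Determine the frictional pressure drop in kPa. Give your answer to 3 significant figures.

ΔP ≈ 0.0136 kPa

A = πD²/4 = π(0.558)²/4 = 0.2445 m²; mean velocity V = ṁ/(ρA) = 3.58/(663 · 0.2445) = 0.02208 m/s.
Reynolds number Re = ρVD/μ = 663 · 0.02208 · 0.558 / 0.000177 = 4.615e+04.
Re > 4000 → turbulent. Relative roughness ε/D = 0.00628/0.558 = 0.0113. Swamee-Jain: f = 0.25/(log₁₀[0.0113/3.7 + 5.74/4.615e+04^0.9])² = 0.25/(log₁₀[0.00304 + 0.000364])² = 0.25/(-2.468)² = 0.04105.
Total minor-loss coefficient ΣK = 1·0.98 + 1·1.6 + 1·0.47 = 3.05.
ΔP = [f·L/D + ΣK]·(ρV²/2) = [0.04105·1100/0.558 + 3.05]·(663·0.02208²/2) = [80.93 + 3.05]·0.1616 = 13.57 Pa.
ΔP = 13.57 Pa = 0.0136 kPa.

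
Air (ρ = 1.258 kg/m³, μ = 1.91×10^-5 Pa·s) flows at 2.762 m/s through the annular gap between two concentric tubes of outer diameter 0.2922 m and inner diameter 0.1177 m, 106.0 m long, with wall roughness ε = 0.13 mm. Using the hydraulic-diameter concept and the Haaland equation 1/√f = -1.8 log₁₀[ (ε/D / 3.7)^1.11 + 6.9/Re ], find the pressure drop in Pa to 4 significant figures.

ΔP ≈ 72.27 Pa

Hydraulic diameter D_h = 4A/P = D_o - D_i = 0.2922 - 0.1177 = 0.1745 m.
Re = ρVD_h/μ = 1.258·2.762·0.1745/1.91e-05 = 3.174e+04.
ε/D_h = 0.00013/0.1745 = 0.000745; Haaland gives 1/√f = -1.8 log₁₀[7.9e-05+0.000217] = 6.351, so f = 0.02479.
ΔP = f(L/D_h)(ρV²/2) = 0.02479·106/0.1745·4.798 = 72.27 Pa.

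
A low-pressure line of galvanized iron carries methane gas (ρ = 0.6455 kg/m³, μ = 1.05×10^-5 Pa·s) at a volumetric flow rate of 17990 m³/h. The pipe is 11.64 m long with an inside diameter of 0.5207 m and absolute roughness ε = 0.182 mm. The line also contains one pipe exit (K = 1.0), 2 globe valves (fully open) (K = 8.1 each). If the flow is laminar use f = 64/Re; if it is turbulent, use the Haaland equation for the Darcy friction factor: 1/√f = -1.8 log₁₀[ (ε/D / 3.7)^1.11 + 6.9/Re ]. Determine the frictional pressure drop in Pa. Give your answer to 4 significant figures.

Q = 17990 m³/h = 17990/3600 = 4.997 m³/s.
Cross-sectional area A = πD²/4 = π(0.5207)²/4 = 0.2129 m²; mean velocity V = Q/A = 4.997/0.2129 = 23.47 m/s.
Reynolds number Re = ρVD/μ = 0.6455 · 23.47 · 0.5207 / 1.05e-05 = 7.512e+05.
Re > 4000 → turbulent. Relative roughness ε/D = 0.000182/0.5207 = 0.00035. Haaland: 1/√f = -1.8 log₁₀[(0.00035/3.7)^1.11 + 6.9/7.512e+05] = -1.8 log₁₀[3.41e-05 + 9.19e-06] = 7.855, so f = 0.01621.
Total minor-loss coefficient ΣK = 1·1 + 2·8.1 = 17.2.
ΔP = [f·L/D + ΣK]·(ρV²/2) = [0.01621·11.64/0.5207 + 17.2]·(0.6455·23.47²/2) = [0.3623 + 17.2]·177.7 = 3122 Pa.

ΔP ≈ 3122 Pa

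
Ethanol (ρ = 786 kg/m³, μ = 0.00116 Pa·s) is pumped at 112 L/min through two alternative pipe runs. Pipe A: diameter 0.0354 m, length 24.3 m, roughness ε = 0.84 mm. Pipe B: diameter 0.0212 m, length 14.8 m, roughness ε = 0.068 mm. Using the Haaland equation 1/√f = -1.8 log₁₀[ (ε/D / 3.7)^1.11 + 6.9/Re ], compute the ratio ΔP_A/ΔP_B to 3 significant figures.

Pipe A: V = Q/A = 0.001867/0.0009842 = 1.897 m/s; Re = 4.549e+04; ε/D = 0.0237; Haaland → f = 0.05285; ΔP_A = f(L/D)(ρV²/2) = 5.128e+04 Pa.
Pipe B: V = Q/A = 0.001867/0.000353 = 5.288 m/s; Re = 7.596e+04; ε/D = 0.00321; Haaland → f = 0.02817; ΔP_B = f(L/D)(ρV²/2) = 2.162e+05 Pa.
ΔP_A/ΔP_B = 5.128e+04/2.162e+05 = 0.237.

ΔP_A/ΔP_B ≈ 0.237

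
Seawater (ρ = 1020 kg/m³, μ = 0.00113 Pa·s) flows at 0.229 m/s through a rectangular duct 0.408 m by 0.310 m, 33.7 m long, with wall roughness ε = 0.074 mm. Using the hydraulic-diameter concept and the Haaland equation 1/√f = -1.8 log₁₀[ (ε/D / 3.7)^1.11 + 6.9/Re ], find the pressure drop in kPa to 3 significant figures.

ΔP ≈ 0.0508 kPa

Hydraulic diameter D_h = 4A/P = 4·(0.408·0.31)/(2·(0.408+0.31)) = 0.5059/1.436 = 0.3523 m.
Re = ρVD_h/μ = 1020·0.229·0.3523/0.00113 = 7.283e+04.
ε/D_h = 7.4e-05/0.3523 = 0.00021; Haaland gives 1/√f = -1.8 log₁₀[1.94e-05+9.47e-05] = 7.097, so f = 0.01986.
ΔP = f(L/D_h)(ρV²/2) = 0.01986·33.7/0.3523·26.74 = 50.79 Pa.
ΔP = 0.0508 kPa.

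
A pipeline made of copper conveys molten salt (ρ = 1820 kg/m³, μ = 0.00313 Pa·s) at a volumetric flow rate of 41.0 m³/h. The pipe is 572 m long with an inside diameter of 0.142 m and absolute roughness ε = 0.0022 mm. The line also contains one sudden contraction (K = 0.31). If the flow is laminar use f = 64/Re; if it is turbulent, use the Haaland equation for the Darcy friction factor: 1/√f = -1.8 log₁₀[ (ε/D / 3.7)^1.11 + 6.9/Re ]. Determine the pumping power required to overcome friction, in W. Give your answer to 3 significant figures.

Q = 41.0 m³/h = 41.0/3600 = 0.01139 m³/s.
Cross-sectional area A = πD²/4 = π(0.142)²/4 = 0.01584 m²; mean velocity V = Q/A = 0.01139/0.01584 = 0.7191 m/s.
Reynolds number Re = ρVD/μ = 1820 · 0.7191 · 0.142 / 0.00313 = 5.938e+04.
Re > 4000 → turbulent. Relative roughness ε/D = 2.2e-06/0.142 = 1.55e-05. Haaland: 1/√f = -1.8 log₁₀[(1.55e-05/3.7)^1.11 + 6.9/5.938e+04] = -1.8 log₁₀[1.07e-06 + 0.000116] = 7.075, so f = 0.01998.
Total minor-loss coefficient ΣK = 1·0.31 = 0.31.
ΔP = [f·L/D + ΣK]·(ρV²/2) = [0.01998·572/0.142 + 0.31]·(1820·0.7191²/2) = [80.46 + 0.31]·470.6 = 3.801e+04 Pa.
Pumping power P = QΔP = 0.01139·3.801e+04 = 432.9 W = 433 W.

P ≈ 433 W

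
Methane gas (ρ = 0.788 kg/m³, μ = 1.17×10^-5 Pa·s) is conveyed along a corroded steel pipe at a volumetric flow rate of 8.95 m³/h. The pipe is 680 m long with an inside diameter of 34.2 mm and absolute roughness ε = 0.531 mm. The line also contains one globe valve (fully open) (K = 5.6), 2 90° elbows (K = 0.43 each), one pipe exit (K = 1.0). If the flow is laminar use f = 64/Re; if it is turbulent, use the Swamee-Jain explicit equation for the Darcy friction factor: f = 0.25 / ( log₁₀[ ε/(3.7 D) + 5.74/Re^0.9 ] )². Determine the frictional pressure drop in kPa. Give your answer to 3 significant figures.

ΔP ≈ 3.00 kPa

Q = 8.95 m³/h = 8.95/3600 = 0.002486 m³/s.
Cross-sectional area A = πD²/4 = π(0.0342)²/4 = 0.0009186 m²; mean velocity V = Q/A = 0.002486/0.0009186 = 2.706 m/s.
Reynolds number Re = ρVD/μ = 0.788 · 2.706 · 0.0342 / 1.17e-05 = 6234.
Re > 4000 → turbulent. Relative roughness ε/D = 0.000531/0.0342 = 0.0155. Swamee-Jain: f = 0.25/(log₁₀[0.0155/3.7 + 5.74/6234^0.9])² = 0.25/(log₁₀[0.0042 + 0.00221])² = 0.25/(-2.194)² = 0.05195.
Total minor-loss coefficient ΣK = 1·5.6 + 2·0.43 + 1·1 = 7.46.
ΔP = [f·L/D + ΣK]·(ρV²/2) = [0.05195·680/0.0342 + 7.46]·(0.788·2.706²/2) = [1033 + 7.46]·2.886 = 3002 Pa.
ΔP = 3002 Pa = 3.00 kPa.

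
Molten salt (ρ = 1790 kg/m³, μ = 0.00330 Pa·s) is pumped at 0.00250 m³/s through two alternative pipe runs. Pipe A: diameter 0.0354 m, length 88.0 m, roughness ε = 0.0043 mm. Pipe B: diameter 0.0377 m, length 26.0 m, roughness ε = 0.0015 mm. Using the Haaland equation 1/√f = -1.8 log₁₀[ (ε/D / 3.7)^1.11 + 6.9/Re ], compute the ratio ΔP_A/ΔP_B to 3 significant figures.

ΔP_A/ΔP_B ≈ 4.62

Pipe A: V = Q/A = 0.0025/0.0009842 = 2.54 m/s; Re = 4.877e+04; ε/D = 0.000121; Haaland → f = 0.02117; ΔP_A = f(L/D)(ρV²/2) = 3.039e+05 Pa.
Pipe B: V = Q/A = 0.0025/0.001116 = 2.24 m/s; Re = 4.58e+04; ε/D = 3.98e-05; Haaland → f = 0.02123; ΔP_B = f(L/D)(ρV²/2) = 6.571e+04 Pa.
ΔP_A/ΔP_B = 3.039e+05/6.571e+04 = 4.62.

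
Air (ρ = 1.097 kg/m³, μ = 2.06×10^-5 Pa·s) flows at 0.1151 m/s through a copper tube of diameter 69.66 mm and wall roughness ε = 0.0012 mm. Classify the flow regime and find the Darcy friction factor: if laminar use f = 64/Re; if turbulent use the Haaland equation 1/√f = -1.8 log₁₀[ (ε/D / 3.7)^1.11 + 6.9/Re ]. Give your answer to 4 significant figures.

f ≈ 0.1499

Re = ρVD/μ = 1.097·0.1151·0.06966/2.06e-05 = 427.
Re < 2300 → laminar, so f = 64/Re = 0.1499 (roughness is irrelevant in laminar flow).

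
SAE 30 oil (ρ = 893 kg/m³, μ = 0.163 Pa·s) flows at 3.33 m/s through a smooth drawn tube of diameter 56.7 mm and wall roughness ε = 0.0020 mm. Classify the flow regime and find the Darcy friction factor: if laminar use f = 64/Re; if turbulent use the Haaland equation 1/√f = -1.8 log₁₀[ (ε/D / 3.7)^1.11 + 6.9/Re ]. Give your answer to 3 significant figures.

Re = ρVD/μ = 893·3.33·0.0567/0.163 = 1034.
Re < 2300 → laminar, so f = 64/Re = 0.06187 (roughness is irrelevant in laminar flow).

f ≈ 0.0619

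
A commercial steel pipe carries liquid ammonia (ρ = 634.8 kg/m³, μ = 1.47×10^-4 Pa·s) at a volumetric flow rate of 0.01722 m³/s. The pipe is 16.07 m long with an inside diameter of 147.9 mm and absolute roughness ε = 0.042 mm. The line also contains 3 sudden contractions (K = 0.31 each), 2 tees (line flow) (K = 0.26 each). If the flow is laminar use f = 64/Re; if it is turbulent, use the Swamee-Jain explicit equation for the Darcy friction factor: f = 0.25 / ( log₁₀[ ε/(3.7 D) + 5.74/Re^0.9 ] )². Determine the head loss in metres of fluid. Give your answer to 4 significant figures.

h_f ≈ 0.1632 m

Cross-sectional area A = πD²/4 = π(0.1479)²/4 = 0.01718 m²; mean velocity V = Q/A = 0.01722/0.01718 = 1.002 m/s.
Reynolds number Re = ρVD/μ = 634.8 · 1.002 · 0.1479 / 0.000147 = 6.402e+05.
Re > 4000 → turbulent. Relative roughness ε/D = 4.2e-05/0.1479 = 0.000284. Swamee-Jain: f = 0.25/(log₁₀[0.000284/3.7 + 5.74/6.402e+05^0.9])² = 0.25/(log₁₀[7.68e-05 + 3.41e-05])² = 0.25/(-3.955)² = 0.01598.
Total minor-loss coefficient ΣK = 3·0.31 + 2·0.26 = 1.45.
ΔP = [f·L/D + ΣK]·(ρV²/2) = [0.01598·16.07/0.1479 + 1.45]·(634.8·1.002²/2) = [1.736 + 1.45]·318.9 = 1016 Pa.
Head loss h_f = ΔP/(ρg) = 1016/(634.8·9.81) = 0.1632 m.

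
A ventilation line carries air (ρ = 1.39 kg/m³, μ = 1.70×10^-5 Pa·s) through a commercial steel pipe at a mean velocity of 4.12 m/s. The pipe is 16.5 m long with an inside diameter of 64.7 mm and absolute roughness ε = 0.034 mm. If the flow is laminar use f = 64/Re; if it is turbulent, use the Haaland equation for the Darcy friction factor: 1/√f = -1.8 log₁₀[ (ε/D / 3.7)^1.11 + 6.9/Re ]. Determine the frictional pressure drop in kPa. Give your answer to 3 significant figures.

ΔP ≈ 0.0789 kPa

Reynolds number Re = ρVD/μ = 1.39 · 4.12 · 0.0647 / 1.7e-05 = 2.18e+04.
Re > 4000 → turbulent. Relative roughness ε/D = 3.4e-05/0.0647 = 0.000526. Haaland: 1/√f = -1.8 log₁₀[(0.000526/3.7)^1.11 + 6.9/2.18e+04] = -1.8 log₁₀[5.36e-05 + 0.000317] = 6.177, so f = 0.02621.
Darcy-Weisbach: ΔP = f(L/D)(ρV²/2) = 0.02621·(16.5/0.0647)·(1.39·4.12²/2) = 0.02621·255·11.8 = 78.85 Pa.
ΔP = 78.85 Pa = 0.0789 kPa.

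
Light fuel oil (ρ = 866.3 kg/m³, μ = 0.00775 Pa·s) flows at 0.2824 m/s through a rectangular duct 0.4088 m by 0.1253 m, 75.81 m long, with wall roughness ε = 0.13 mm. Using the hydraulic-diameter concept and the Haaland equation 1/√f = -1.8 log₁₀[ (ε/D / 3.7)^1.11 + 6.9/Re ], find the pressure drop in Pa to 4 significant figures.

Hydraulic diameter D_h = 4A/P = 4·(0.4088·0.1253)/(2·(0.4088+0.1253)) = 0.2049/1.068 = 0.1918 m.
Re = ρVD_h/μ = 866.3·0.2824·0.1918/0.00775 = 6055.
ε/D_h = 0.00013/0.1918 = 0.000678; Haaland gives 1/√f = -1.8 log₁₀[7.11e-05+0.00114] = 5.251, so f = 0.03627.
ΔP = f(L/D_h)(ρV²/2) = 0.03627·75.81/0.1918·34.54 = 495.2 Pa.

ΔP ≈ 495.2 Pa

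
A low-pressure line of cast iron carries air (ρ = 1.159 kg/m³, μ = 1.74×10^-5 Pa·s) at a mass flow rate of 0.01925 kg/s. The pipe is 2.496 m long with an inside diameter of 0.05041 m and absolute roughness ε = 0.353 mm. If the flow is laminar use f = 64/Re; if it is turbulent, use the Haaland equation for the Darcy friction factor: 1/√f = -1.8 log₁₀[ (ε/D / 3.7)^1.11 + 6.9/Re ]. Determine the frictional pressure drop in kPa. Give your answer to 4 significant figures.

ΔP ≈ 0.07183 kPa

A = πD²/4 = π(0.05041)²/4 = 0.001996 m²; mean velocity V = ṁ/(ρA) = 0.01925/(1.159 · 0.001996) = 8.322 m/s.
Reynolds number Re = ρVD/μ = 1.159 · 8.322 · 0.05041 / 1.74e-05 = 2.794e+04.
Re > 4000 → turbulent. Relative roughness ε/D = 0.000353/0.05041 = 0.007. Haaland: 1/√f = -1.8 log₁₀[(0.007/3.7)^1.11 + 6.9/2.794e+04] = -1.8 log₁₀[0.00095 + 0.000247] = 5.26, so f = 0.03615.
Darcy-Weisbach: ΔP = f(L/D)(ρV²/2) = 0.03615·(2.496/0.05041)·(1.159·8.322²/2) = 0.03615·49.51·40.13 = 71.83 Pa.
ΔP = 71.83 Pa = 0.07183 kPa.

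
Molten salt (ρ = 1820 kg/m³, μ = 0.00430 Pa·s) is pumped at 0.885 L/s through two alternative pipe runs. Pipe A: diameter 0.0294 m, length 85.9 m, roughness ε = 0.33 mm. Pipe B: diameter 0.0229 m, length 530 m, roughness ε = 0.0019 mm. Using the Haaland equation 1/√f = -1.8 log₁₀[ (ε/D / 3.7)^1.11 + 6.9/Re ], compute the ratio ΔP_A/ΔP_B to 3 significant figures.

Pipe A: V = Q/A = 0.000885/0.0006789 = 1.304 m/s; Re = 1.622e+04; ε/D = 0.0112; Haaland → f = 0.04256; ΔP_A = f(L/D)(ρV²/2) = 1.923e+05 Pa.
Pipe B: V = Q/A = 0.000885/0.0004119 = 2.149 m/s; Re = 2.083e+04; ε/D = 8.3e-05; Haaland → f = 0.02562; ΔP_B = f(L/D)(ρV²/2) = 2.491e+06 Pa.
ΔP_A/ΔP_B = 1.923e+05/2.491e+06 = 0.0772.

ΔP_A/ΔP_B ≈ 0.0772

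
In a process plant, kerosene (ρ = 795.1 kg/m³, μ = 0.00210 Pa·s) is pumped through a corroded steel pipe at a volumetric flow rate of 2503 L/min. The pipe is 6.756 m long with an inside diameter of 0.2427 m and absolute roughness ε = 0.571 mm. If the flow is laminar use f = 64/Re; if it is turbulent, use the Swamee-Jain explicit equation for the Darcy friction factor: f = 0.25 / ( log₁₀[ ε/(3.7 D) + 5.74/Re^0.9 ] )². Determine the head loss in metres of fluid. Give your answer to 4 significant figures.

h_f ≈ 0.03060 m

Q = 2503 L/min = 2503/60000 = 0.04172 m³/s.
Cross-sectional area A = πD²/4 = π(0.2427)²/4 = 0.04626 m²; mean velocity V = Q/A = 0.04172/0.04626 = 0.9017 m/s.
Reynolds number Re = ρVD/μ = 795.1 · 0.9017 · 0.2427 / 0.0021 = 8.286e+04.
Re > 4000 → turbulent. Relative roughness ε/D = 0.000571/0.2427 = 0.00235. Swamee-Jain: f = 0.25/(log₁₀[0.00235/3.7 + 5.74/8.286e+04^0.9])² = 0.25/(log₁₀[0.000636 + 0.000215])² = 0.25/(-3.07)² = 0.02652.
Darcy-Weisbach: ΔP = f(L/D)(ρV²/2) = 0.02652·(6.756/0.2427)·(795.1·0.9017²/2) = 0.02652·27.84·323.3 = 238.7 Pa.
Head loss h_f = ΔP/(ρg) = 238.7/(795.1·9.81) = 0.03060 m.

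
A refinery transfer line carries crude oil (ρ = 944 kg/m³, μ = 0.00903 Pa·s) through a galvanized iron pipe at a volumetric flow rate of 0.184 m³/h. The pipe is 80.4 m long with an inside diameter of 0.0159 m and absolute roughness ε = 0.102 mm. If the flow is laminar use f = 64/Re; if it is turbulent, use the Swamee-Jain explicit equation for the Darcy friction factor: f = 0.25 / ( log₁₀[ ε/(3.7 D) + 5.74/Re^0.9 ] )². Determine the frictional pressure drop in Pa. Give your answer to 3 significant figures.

ΔP ≈ 23700 Pa

Q = 0.184 m³/h = 0.184/3600 = 5.111e-05 m³/s.
Cross-sectional area A = πD²/4 = π(0.0159)²/4 = 0.0001986 m²; mean velocity V = Q/A = 5.111e-05/0.0001986 = 0.2574 m/s.
Reynolds number Re = ρVD/μ = 944 · 0.2574 · 0.0159 / 0.00903 = 427.9.
Re < 2300 → laminar flow, so f = 64/Re = 64/427.9 = 0.1496 (the turbulent correlation is not needed).
Darcy-Weisbach: ΔP = f(L/D)(ρV²/2) = 0.1496·(80.4/0.0159)·(944·0.2574²/2) = 0.1496·5057·31.28 = 2.366e+04 Pa.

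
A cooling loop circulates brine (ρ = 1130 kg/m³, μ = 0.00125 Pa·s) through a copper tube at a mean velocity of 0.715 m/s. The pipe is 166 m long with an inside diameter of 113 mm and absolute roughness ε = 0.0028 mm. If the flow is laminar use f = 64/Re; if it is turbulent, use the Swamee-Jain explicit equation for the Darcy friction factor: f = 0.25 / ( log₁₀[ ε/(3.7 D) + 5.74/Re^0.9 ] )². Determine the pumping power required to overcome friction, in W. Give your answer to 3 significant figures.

P ≈ 58.5 W

Reynolds number Re = ρVD/μ = 1130 · 0.715 · 0.113 / 0.00125 = 7.304e+04.
Re > 4000 → turbulent. Relative roughness ε/D = 2.8e-06/0.113 = 2.48e-05. Swamee-Jain: f = 0.25/(log₁₀[2.48e-05/3.7 + 5.74/7.304e+04^0.9])² = 0.25/(log₁₀[6.7e-06 + 0.000241])² = 0.25/(-3.606)² = 0.01922.
Darcy-Weisbach: ΔP = f(L/D)(ρV²/2) = 0.01922·(166/0.113)·(1130·0.715²/2) = 0.01922·1469·288.8 = 8156 Pa.
Q = V·A = 0.715·0.01003 = 0.007171 m³/s.
Pumping power P = QΔP = 0.007171·8156 = 58.48 W = 58.5 W.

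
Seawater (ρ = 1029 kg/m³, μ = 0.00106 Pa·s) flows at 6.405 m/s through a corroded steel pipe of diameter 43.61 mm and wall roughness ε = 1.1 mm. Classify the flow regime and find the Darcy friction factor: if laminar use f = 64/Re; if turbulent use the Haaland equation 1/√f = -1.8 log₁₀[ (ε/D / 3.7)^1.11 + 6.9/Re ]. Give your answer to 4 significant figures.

f ≈ 0.05350

Re = ρVD/μ = 1029·6.405·0.04361/0.00106 = 2.712e+05.
Re > 4000 → turbulent. ε/D = 0.0011/0.04361 = 0.0252; Haaland: 1/√f = -1.8 log₁₀[0.00394 + 2.54e-05] = 4.323, so f = 0.0535.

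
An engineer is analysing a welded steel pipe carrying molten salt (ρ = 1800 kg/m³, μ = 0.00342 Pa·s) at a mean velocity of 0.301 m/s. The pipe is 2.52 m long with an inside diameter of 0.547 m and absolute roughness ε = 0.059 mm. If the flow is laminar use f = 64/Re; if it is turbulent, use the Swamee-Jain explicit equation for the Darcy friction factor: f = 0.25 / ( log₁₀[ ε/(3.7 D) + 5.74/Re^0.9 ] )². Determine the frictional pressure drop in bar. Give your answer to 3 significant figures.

ΔP ≈ 7.14×10^-5 bar

Reynolds number Re = ρVD/μ = 1800 · 0.301 · 0.547 / 0.00342 = 8.666e+04.
Re > 4000 → turbulent. Relative roughness ε/D = 5.9e-05/0.547 = 0.000108. Swamee-Jain: f = 0.25/(log₁₀[0.000108/3.7 + 5.74/8.666e+04^0.9])² = 0.25/(log₁₀[2.92e-05 + 0.000206])² = 0.25/(-3.628)² = 0.019.
Darcy-Weisbach: ΔP = f(L/D)(ρV²/2) = 0.019·(2.52/0.547)·(1800·0.301²/2) = 0.019·4.607·81.54 = 7.136 Pa.
ΔP = 7.136 Pa = 7.14×10^-5 bar.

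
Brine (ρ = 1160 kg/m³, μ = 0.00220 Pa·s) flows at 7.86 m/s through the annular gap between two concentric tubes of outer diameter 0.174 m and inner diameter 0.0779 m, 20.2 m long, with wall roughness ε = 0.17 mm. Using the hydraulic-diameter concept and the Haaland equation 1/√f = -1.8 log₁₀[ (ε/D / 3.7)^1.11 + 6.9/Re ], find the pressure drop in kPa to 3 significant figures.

ΔP ≈ 174 kPa

Hydraulic diameter D_h = 4A/P = D_o - D_i = 0.174 - 0.0779 = 0.0961 m.
Re = ρVD_h/μ = 1160·7.86·0.0961/0.0022 = 3.983e+05.
ε/D_h = 0.00017/0.0961 = 0.00177; Haaland gives 1/√f = -1.8 log₁₀[0.000206+1.73e-05] = 6.571, so f = 0.02316.
ΔP = f(L/D_h)(ρV²/2) = 0.02316·20.2/0.0961·3.583e+04 = 1.744e+05 Pa.
ΔP = 174 kPa.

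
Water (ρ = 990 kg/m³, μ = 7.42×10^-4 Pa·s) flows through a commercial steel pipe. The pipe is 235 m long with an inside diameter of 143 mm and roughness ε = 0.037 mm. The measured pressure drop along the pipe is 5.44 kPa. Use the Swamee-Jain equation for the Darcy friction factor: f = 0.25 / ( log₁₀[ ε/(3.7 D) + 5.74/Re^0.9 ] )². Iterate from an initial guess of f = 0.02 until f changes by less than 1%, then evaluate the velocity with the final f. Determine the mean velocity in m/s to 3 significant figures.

Rearranging Darcy-Weisbach: V = √(2·ΔP·D/(f·L·ρ)). With ε/D = 3.7e-05/0.143 = 0.000259, iterate starting from f = 0.02:
  f = 0.02 → V = √(2·5440·0.143/(0.02·235·990)) = 0.5783 m/s; Re = ρVD/μ = 1.103e+05; f → 0.019
  f = 0.019 → V = 0.5932 m/s; Re = 1.132e+05; f → 0.01893
Converged (Δf/f < 1%). With the final f = 0.01893: V = √(2·5440·0.143/(0.01893·235·990)) = 0.5943 m/s.

V ≈ 0.594 m/s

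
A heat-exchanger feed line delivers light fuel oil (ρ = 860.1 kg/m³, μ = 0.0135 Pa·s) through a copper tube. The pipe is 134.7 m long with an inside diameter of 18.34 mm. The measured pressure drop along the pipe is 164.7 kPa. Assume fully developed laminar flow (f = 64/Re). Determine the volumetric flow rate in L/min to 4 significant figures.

Q ≈ 15.09 L/min

For laminar flow, f = 64/Re with Re = ρVD/μ, so Darcy-Weisbach reduces to ΔP = 32μLV/D². Solving for V: V = ΔP·D²/(32μL) = 1.647e+05·(0.01834)²/(32·0.0135·134.7) = 0.952 m/s.
Check: Re = ρVD/μ = 860.1·0.952·0.01834/0.0135 = 1112 < 2300, so the laminar assumption holds.
Q = V·A = 0.952·(π/4·0.01834²) = 0.0002515 m³/s = 15.09 L/min.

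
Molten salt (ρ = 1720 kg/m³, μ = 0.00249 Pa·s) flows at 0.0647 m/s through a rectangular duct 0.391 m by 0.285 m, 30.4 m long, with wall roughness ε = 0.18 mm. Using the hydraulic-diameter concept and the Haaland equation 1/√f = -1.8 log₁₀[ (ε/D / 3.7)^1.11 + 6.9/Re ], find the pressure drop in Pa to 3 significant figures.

Hydraulic diameter D_h = 4A/P = 4·(0.391·0.285)/(2·(0.391+0.285)) = 0.4457/1.352 = 0.3297 m.
Re = ρVD_h/μ = 1720·0.0647·0.3297/0.00249 = 1.473e+04.
ε/D_h = 0.00018/0.3297 = 0.000546; Haaland gives 1/√f = -1.8 log₁₀[5.59e-05+0.000468] = 5.905, so f = 0.02868.
ΔP = f(L/D_h)(ρV²/2) = 0.02868·30.4/0.3297·3.6 = 9.52 Pa.

ΔP ≈ 9.52 Pa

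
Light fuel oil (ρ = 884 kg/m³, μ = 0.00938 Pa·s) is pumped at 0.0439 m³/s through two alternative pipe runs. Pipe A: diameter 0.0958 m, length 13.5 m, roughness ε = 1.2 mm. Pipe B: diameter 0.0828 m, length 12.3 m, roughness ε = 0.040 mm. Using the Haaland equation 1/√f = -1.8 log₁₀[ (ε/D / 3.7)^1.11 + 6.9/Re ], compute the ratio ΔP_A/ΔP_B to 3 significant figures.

ΔP_A/ΔP_B ≈ 1.04

Pipe A: V = Q/A = 0.0439/0.007208 = 6.09 m/s; Re = 5.499e+04; ε/D = 0.0125; Haaland → f = 0.04193; ΔP_A = f(L/D)(ρV²/2) = 9.688e+04 Pa.
Pipe B: V = Q/A = 0.0439/0.005385 = 8.153 m/s; Re = 6.362e+04; ε/D = 0.000483; Haaland → f = 0.02134; ΔP_B = f(L/D)(ρV²/2) = 9.312e+04 Pa.
ΔP_A/ΔP_B = 9.688e+04/9.312e+04 = 1.04.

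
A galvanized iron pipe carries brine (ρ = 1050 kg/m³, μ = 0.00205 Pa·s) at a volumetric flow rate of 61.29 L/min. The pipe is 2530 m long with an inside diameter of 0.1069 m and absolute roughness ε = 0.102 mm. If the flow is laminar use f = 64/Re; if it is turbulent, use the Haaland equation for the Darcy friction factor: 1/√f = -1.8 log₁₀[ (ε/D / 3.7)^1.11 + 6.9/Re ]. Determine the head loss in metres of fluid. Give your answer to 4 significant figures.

Q = 61.29 L/min = 61.29/60000 = 0.001022 m³/s.
Cross-sectional area A = πD²/4 = π(0.1069)²/4 = 0.008975 m²; mean velocity V = Q/A = 0.001022/0.008975 = 0.1138 m/s.
Reynolds number Re = ρVD/μ = 1050 · 0.1138 · 0.1069 / 0.00205 = 6232.
Re > 4000 → turbulent. Relative roughness ε/D = 0.000102/0.1069 = 0.000954. Haaland: 1/√f = -1.8 log₁₀[(0.000954/3.7)^1.11 + 6.9/6232] = -1.8 log₁₀[0.000104 + 0.00111] = 5.25, so f = 0.03628.
Darcy-Weisbach: ΔP = f(L/D)(ρV²/2) = 0.03628·(2530/0.1069)·(1050·0.1138²/2) = 0.03628·2.367e+04·6.801 = 5839 Pa.
Head loss h_f = ΔP/(ρg) = 5839/(1050·9.81) = 0.5669 m.

h_f ≈ 0.5669 m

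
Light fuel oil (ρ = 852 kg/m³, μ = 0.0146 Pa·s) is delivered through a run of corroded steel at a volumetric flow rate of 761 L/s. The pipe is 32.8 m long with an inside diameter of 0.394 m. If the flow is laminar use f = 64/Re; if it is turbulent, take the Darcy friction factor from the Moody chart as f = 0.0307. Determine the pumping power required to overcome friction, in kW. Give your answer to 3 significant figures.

P ≈ 32.3 kW

Q = 761 L/s = 761/1000 = 0.761 m³/s.
Cross-sectional area A = πD²/4 = π(0.394)²/4 = 0.1219 m²; mean velocity V = Q/A = 0.761/0.1219 = 6.242 m/s.
Reynolds number Re = ρVD/μ = 852 · 6.242 · 0.394 / 0.0146 = 1.435e+05.
Re > 4000 → turbulent; use the Moody-chart value f = 0.0307.
Darcy-Weisbach: ΔP = f(L/D)(ρV²/2) = 0.0307·(32.8/0.394)·(852·6.242²/2) = 0.0307·83.25·1.66e+04 = 4.242e+04 Pa.
Pumping power P = QΔP = 0.761·4.242e+04 = 32280 W = 32.3 kW.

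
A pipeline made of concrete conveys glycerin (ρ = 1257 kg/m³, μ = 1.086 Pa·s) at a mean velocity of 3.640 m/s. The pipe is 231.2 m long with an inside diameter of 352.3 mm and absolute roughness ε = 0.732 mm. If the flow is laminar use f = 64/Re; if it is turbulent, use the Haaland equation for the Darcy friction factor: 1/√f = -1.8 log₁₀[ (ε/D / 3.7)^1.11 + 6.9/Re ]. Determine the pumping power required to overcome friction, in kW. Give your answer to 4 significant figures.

P ≈ 83.61 kW

Reynolds number Re = ρVD/μ = 1257 · 3.64 · 0.3523 / 1.09 = 1484.
Re < 2300 → laminar flow, so f = 64/Re = 64/1484 = 0.04312 (the turbulent correlation is not needed).
Darcy-Weisbach: ΔP = f(L/D)(ρV²/2) = 0.04312·(231.2/0.3523)·(1257·3.64²/2) = 0.04312·656.3·8327 = 2.356e+05 Pa.
Q = V·A = 3.64·0.09748 = 0.3548 m³/s.
Pumping power P = QΔP = 0.3548·2.356e+05 = 83610 W = 83.61 kW.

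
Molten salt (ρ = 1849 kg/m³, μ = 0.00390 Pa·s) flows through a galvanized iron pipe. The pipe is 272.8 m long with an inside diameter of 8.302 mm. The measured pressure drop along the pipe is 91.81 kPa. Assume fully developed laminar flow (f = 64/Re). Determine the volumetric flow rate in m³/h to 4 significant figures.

Q ≈ 0.03622 m³/h

For laminar flow, f = 64/Re with Re = ρVD/μ, so Darcy-Weisbach reduces to ΔP = 32μLV/D². Solving for V: V = ΔP·D²/(32μL) = 9.181e+04·(0.008302)²/(32·0.0039·272.8) = 0.1859 m/s.
Check: Re = ρVD/μ = 1849·0.1859·0.008302/0.0039 = 731.6 < 2300, so the laminar assumption holds.
Q = V·A = 0.1859·(π/4·0.008302²) = 1.006e-05 m³/s = 0.03622 m³/h.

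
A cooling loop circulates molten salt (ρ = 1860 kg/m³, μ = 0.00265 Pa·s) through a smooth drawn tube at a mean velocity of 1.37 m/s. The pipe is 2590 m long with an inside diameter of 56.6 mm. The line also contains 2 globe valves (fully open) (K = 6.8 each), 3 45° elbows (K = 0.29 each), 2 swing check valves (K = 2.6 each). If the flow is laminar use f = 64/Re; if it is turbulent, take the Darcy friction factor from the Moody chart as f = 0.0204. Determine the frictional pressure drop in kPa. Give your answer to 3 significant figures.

ΔP ≈ 1660 kPa

Reynolds number Re = ρVD/μ = 1860 · 1.37 · 0.0566 / 0.00265 = 5.443e+04.
Re > 4000 → turbulent; use the Moody-chart value f = 0.0204.
Total minor-loss coefficient ΣK = 2·6.8 + 3·0.29 + 2·2.6 = 19.7.
ΔP = [f·L/D + ΣK]·(ρV²/2) = [0.0204·2590/0.0566 + 19.7]·(1860·1.37²/2) = [933.5 + 19.7]·1746 = 1.664e+06 Pa.
ΔP = 1.664e+06 Pa = 1660 kPa.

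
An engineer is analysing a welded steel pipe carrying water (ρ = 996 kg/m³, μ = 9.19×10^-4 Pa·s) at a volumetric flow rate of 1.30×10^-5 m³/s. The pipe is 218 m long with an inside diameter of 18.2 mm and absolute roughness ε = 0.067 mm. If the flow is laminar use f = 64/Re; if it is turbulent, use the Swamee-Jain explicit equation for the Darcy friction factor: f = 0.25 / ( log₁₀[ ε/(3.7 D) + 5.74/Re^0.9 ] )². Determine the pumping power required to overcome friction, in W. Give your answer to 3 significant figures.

Cross-sectional area A = πD²/4 = π(0.0182)²/4 = 0.0002602 m²; mean velocity V = Q/A = 1.3e-05/0.0002602 = 0.04997 m/s.
Reynolds number Re = ρVD/μ = 996 · 0.04997 · 0.0182 / 0.000919 = 985.7.
Re < 2300 → laminar flow, so f = 64/Re = 64/985.7 = 0.06493 (the turbulent correlation is not needed).
Darcy-Weisbach: ΔP = f(L/D)(ρV²/2) = 0.06493·(218/0.0182)·(996·0.04997²/2) = 0.06493·1.198e+04·1.244 = 967.1 Pa.
Pumping power P = QΔP = 1.3e-05·967.1 = 0.01257 W = 0.0126 W.

P ≈ 0.0126 W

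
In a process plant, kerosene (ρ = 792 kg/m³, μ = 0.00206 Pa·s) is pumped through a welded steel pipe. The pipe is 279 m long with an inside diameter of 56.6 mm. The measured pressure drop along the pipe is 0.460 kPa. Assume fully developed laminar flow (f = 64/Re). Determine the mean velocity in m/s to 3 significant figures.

For laminar flow, f = 64/Re with Re = ρVD/μ, so Darcy-Weisbach reduces to ΔP = 32μLV/D². Solving for V: V = ΔP·D²/(32μL) = 460·(0.0566)²/(32·0.00206·279) = 0.08013 m/s.
Check: Re = ρVD/μ = 792·0.08013·0.0566/0.00206 = 1744 < 2300, so the laminar assumption holds.

V ≈ 0.0801 m/s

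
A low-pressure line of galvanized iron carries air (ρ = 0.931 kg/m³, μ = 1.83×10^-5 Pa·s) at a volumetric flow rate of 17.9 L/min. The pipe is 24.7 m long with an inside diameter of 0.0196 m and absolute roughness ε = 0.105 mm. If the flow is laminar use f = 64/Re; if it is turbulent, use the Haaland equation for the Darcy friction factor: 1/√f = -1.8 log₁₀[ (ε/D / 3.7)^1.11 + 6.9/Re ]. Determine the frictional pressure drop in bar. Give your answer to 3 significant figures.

Q = 17.9 L/min = 17.9/60000 = 0.0002983 m³/s.
Cross-sectional area A = πD²/4 = π(0.0196)²/4 = 0.0003017 m²; mean velocity V = Q/A = 0.0002983/0.0003017 = 0.9888 m/s.
Reynolds number Re = ρVD/μ = 0.931 · 0.9888 · 0.0196 / 1.83e-05 = 985.9.
Re < 2300 → laminar flow, so f = 64/Re = 64/985.9 = 0.06491 (the turbulent correlation is not needed).
Darcy-Weisbach: ΔP = f(L/D)(ρV²/2) = 0.06491·(24.7/0.0196)·(0.931·0.9888²/2) = 0.06491·1260·0.4551 = 37.23 Pa.
ΔP = 37.23 Pa = 3.72×10^-4 bar.

ΔP ≈ 3.72×10^-4 bar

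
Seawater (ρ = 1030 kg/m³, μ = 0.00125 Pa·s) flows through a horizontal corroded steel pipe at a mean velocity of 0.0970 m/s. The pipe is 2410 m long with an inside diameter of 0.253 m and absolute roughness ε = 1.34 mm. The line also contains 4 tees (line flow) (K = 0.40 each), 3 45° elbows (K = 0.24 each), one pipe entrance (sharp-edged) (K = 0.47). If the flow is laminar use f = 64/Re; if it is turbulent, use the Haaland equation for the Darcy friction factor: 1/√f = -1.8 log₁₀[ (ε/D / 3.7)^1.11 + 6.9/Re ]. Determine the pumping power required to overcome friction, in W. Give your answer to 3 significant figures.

P ≈ 7.87 W

Reynolds number Re = ρVD/μ = 1030 · 0.097 · 0.253 / 0.00125 = 2.022e+04.
Re > 4000 → turbulent. Relative roughness ε/D = 0.00134/0.253 = 0.0053. Haaland: 1/√f = -1.8 log₁₀[(0.0053/3.7)^1.11 + 6.9/2.022e+04] = -1.8 log₁₀[0.000696 + 0.000341] = 5.371, so f = 0.03466.
Total minor-loss coefficient ΣK = 4·0.4 + 3·0.24 + 1·0.47 = 2.79.
ΔP = [f·L/D + ΣK]·(ρV²/2) = [0.03466·2410/0.253 + 2.79]·(1030·0.097²/2) = [330.2 + 2.79]·4.846 = 1614 Pa.
Q = V·A = 0.097·0.05027 = 0.004876 m³/s.
Pumping power P = QΔP = 0.004876·1614 = 7.868 W = 7.87 W.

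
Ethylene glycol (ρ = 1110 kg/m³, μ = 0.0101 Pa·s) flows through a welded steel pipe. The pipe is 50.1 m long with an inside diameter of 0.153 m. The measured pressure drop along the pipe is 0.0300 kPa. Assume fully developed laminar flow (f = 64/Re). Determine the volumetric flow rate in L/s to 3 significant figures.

Q ≈ 0.797 L/s

For laminar flow, f = 64/Re with Re = ρVD/μ, so Darcy-Weisbach reduces to ΔP = 32μLV/D². Solving for V: V = ΔP·D²/(32μL) = 30·(0.153)²/(32·0.0101·50.1) = 0.04337 m/s.
Check: Re = ρVD/μ = 1110·0.04337·0.153/0.0101 = 729.3 < 2300, so the laminar assumption holds.
Q = V·A = 0.04337·(π/4·0.153²) = 0.0007974 m³/s = 0.797 L/s.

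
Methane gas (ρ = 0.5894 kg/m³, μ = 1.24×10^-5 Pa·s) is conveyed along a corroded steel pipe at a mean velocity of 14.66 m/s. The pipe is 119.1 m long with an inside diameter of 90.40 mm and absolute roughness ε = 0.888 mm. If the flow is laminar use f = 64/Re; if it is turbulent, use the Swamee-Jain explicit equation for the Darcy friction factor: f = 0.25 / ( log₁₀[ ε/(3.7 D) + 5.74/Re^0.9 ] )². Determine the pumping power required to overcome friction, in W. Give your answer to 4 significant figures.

Reynolds number Re = ρVD/μ = 0.5894 · 14.66 · 0.0904 / 1.24e-05 = 6.299e+04.
Re > 4000 → turbulent. Relative roughness ε/D = 0.000888/0.0904 = 0.00982. Swamee-Jain: f = 0.25/(log₁₀[0.00982/3.7 + 5.74/6.299e+04^0.9])² = 0.25/(log₁₀[0.00265 + 0.000275])² = 0.25/(-2.533)² = 0.03896.
Darcy-Weisbach: ΔP = f(L/D)(ρV²/2) = 0.03896·(119.1/0.0904)·(0.5894·14.66²/2) = 0.03896·1317·63.34 = 3251 Pa.
Q = V·A = 14.66·0.006418 = 0.09409 m³/s.
Pumping power P = QΔP = 0.09409·3251 = 305.90 W = 305.9 W.

P ≈ 305.9 W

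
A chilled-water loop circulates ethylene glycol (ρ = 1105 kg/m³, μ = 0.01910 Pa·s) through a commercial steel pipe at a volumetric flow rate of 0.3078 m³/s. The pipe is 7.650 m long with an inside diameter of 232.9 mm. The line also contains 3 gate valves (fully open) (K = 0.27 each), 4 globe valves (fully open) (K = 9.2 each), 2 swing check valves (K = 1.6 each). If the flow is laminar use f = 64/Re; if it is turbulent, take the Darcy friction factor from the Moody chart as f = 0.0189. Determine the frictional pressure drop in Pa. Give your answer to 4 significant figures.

ΔP ≈ 1195000 Pa

Cross-sectional area A = πD²/4 = π(0.2329)²/4 = 0.0426 m²; mean velocity V = Q/A = 0.3078/0.0426 = 7.225 m/s.
Reynolds number Re = ρVD/μ = 1105 · 7.225 · 0.2329 / 0.0191 = 9.735e+04.
Re > 4000 → turbulent; use the Moody-chart value f = 0.0189.
Total minor-loss coefficient ΣK = 3·0.27 + 4·9.2 + 2·1.6 = 40.8.
ΔP = [f·L/D + ΣK]·(ρV²/2) = [0.0189·7.65/0.2329 + 40.8]·(1105·7.225²/2) = [0.6208 + 40.8]·2.884e+04 = 1.195e+06 Pa.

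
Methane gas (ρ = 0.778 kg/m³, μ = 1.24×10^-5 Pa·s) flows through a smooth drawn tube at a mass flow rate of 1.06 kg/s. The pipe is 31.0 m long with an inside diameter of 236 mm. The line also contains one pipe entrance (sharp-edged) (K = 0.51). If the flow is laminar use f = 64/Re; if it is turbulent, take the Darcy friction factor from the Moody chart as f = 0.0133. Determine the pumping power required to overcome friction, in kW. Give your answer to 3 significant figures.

P ≈ 1.16 kW

A = πD²/4 = π(0.236)²/4 = 0.04374 m²; mean velocity V = ṁ/(ρA) = 1.06/(0.778 · 0.04374) = 31.15 m/s.
Reynolds number Re = ρVD/μ = 0.778 · 31.15 · 0.236 / 1.24e-05 = 4.612e+05.
Re > 4000 → turbulent; use the Moody-chart value f = 0.0133.
Total minor-loss coefficient ΣK = 1·0.51 = 0.51.
ΔP = [f·L/D + ΣK]·(ρV²/2) = [0.0133·31/0.236 + 0.51]·(0.778·31.15²/2) = [1.747 + 0.51]·377.4 = 851.8 Pa.
Q = ṁ/ρ = 1.06/0.778 = 1.362 m³/s.
Pumping power P = QΔP = 1.362·851.8 = 1160 W = 1.16 kW.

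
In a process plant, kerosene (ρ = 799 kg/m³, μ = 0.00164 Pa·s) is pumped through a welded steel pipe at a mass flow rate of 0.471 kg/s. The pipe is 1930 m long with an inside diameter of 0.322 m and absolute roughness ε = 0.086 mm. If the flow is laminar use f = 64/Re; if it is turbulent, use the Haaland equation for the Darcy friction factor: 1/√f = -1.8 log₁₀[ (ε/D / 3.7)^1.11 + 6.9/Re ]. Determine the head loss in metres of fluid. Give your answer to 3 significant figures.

A = πD²/4 = π(0.322)²/4 = 0.08143 m²; mean velocity V = ṁ/(ρA) = 0.471/(799 · 0.08143) = 0.007239 m/s.
Reynolds number Re = ρVD/μ = 799 · 0.007239 · 0.322 / 0.00164 = 1136.
Re < 2300 → laminar flow, so f = 64/Re = 64/1136 = 0.05636 (the turbulent correlation is not needed).
Darcy-Weisbach: ΔP = f(L/D)(ρV²/2) = 0.05636·(1930/0.322)·(799·0.007239²/2) = 0.05636·5994·0.02093 = 7.072 Pa.
Head loss h_f = ΔP/(ρg) = 7.072/(799·9.81) = 9.02×10^-4 m.

h_f ≈ 9.02×10^-4 m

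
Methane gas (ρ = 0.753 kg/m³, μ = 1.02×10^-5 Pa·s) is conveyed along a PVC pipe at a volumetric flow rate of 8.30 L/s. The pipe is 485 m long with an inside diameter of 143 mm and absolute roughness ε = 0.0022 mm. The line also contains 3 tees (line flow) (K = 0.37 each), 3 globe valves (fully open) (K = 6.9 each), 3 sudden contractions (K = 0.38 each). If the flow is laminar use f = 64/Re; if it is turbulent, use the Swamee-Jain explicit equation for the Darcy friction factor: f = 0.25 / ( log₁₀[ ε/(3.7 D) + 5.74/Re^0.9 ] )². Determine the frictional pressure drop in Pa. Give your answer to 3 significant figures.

ΔP ≈ 14.9 Pa

Q = 8.30 L/s = 8.30/1000 = 0.0083 m³/s.
Cross-sectional area A = πD²/4 = π(0.143)²/4 = 0.01606 m²; mean velocity V = Q/A = 0.0083/0.01606 = 0.5168 m/s.
Reynolds number Re = ρVD/μ = 0.753 · 0.5168 · 0.143 / 1.02e-05 = 5456.
Re > 4000 → turbulent. Relative roughness ε/D = 2.2e-06/0.143 = 1.54e-05. Swamee-Jain: f = 0.25/(log₁₀[1.54e-05/3.7 + 5.74/5456^0.9])² = 0.25/(log₁₀[4.16e-06 + 0.00249])² = 0.25/(-2.604)² = 0.03688.
Total minor-loss coefficient ΣK = 3·0.37 + 3·6.9 + 3·0.38 = 23.
ΔP = [f·L/D + ΣK]·(ρV²/2) = [0.03688·485/0.143 + 23]·(0.753·0.5168²/2) = [125.1 + 23]·0.1006 = 14.89 Pa.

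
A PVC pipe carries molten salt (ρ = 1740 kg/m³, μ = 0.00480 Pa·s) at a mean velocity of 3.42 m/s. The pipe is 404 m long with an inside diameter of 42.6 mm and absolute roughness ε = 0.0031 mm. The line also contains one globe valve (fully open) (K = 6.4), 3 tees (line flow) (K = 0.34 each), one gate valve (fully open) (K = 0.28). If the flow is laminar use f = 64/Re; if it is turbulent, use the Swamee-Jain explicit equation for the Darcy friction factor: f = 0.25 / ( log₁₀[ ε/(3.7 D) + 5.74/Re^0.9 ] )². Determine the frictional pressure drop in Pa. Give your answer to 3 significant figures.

Reynolds number Re = ρVD/μ = 1740 · 3.42 · 0.0426 / 0.0048 = 5.281e+04.
Re > 4000 → turbulent. Relative roughness ε/D = 3.1e-06/0.0426 = 7.28e-05. Swamee-Jain: f = 0.25/(log₁₀[7.28e-05/3.7 + 5.74/5.281e+04^0.9])² = 0.25/(log₁₀[1.97e-05 + 0.000322])² = 0.25/(-3.466)² = 0.02081.
Total minor-loss coefficient ΣK = 1·6.4 + 3·0.34 + 1·0.28 = 7.7.
ΔP = [f·L/D + ΣK]·(ρV²/2) = [0.02081·404/0.0426 + 7.7]·(1740·3.42²/2) = [197.4 + 7.7]·1.018e+04 = 2.087e+06 Pa.

ΔP ≈ 2.09×10^6 Pa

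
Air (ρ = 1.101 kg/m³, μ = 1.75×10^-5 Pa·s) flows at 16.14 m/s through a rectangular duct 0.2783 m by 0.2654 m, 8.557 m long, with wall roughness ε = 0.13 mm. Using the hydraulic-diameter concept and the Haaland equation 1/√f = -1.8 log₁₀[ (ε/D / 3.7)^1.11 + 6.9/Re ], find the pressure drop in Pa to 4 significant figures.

ΔP ≈ 81.53 Pa

Hydraulic diameter D_h = 4A/P = 4·(0.2783·0.2654)/(2·(0.2783+0.2654)) = 0.2954/1.087 = 0.2717 m.
Re = ρVD_h/μ = 1.101·16.14·0.2717/1.75e-05 = 2.759e+05.
ε/D_h = 0.00013/0.2717 = 0.000478; Haaland gives 1/√f = -1.8 log₁₀[4.83e-05+2.5e-05] = 7.443, so f = 0.01805.
ΔP = f(L/D_h)(ρV²/2) = 0.01805·8.557/0.2717·143.4 = 81.53 Pa.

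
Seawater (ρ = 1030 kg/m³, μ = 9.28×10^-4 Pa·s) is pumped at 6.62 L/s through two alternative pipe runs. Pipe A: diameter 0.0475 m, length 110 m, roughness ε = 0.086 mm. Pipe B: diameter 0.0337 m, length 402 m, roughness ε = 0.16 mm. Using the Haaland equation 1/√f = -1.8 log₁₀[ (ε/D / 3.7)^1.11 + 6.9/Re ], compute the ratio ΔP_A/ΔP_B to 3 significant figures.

Pipe A: V = Q/A = 0.00662/0.001772 = 3.736 m/s; Re = 1.97e+05; ε/D = 0.00181; Haaland → f = 0.02371; ΔP_A = f(L/D)(ρV²/2) = 3.946e+05 Pa.
Pipe B: V = Q/A = 0.00662/0.000892 = 7.422 m/s; Re = 2.776e+05; ε/D = 0.00475; Haaland → f = 0.03028; ΔP_B = f(L/D)(ρV²/2) = 1.025e+07 Pa.
ΔP_A/ΔP_B = 3.946e+05/1.025e+07 = 0.0385.

ΔP_A/ΔP_B ≈ 0.0385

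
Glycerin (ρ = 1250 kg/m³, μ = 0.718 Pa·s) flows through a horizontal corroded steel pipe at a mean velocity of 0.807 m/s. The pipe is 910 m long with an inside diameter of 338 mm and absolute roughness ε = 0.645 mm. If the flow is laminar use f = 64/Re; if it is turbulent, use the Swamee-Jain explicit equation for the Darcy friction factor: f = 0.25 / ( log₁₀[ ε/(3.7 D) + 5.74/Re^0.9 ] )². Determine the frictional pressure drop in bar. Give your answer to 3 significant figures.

ΔP ≈ 1.48 bar

Reynolds number Re = ρVD/μ = 1250 · 0.807 · 0.338 / 0.718 = 474.9.
Re < 2300 → laminar flow, so f = 64/Re = 64/474.9 = 0.1348 (the turbulent correlation is not needed).
Darcy-Weisbach: ΔP = f(L/D)(ρV²/2) = 0.1348·(910/0.338)·(1250·0.807²/2) = 0.1348·2692·407 = 1.477e+05 Pa.
ΔP = 1.477e+05 Pa = 1.48 bar.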